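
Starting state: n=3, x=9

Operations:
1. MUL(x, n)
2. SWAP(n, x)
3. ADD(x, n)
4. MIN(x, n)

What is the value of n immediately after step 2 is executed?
n = 27

Tracing n through execution:
Initial: n = 3
After step 1 (MUL(x, n)): n = 3
After step 2 (SWAP(n, x)): n = 27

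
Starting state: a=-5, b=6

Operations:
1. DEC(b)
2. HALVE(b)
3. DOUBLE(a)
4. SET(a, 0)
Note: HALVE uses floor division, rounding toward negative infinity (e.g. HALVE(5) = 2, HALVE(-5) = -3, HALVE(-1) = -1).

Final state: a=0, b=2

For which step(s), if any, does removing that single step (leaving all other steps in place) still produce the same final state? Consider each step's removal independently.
Step(s) 3

Testing removal of each single step:
Without step 1: final = a=0, b=3 (different)
Without step 2: final = a=0, b=5 (different)
Without step 3: final = a=0, b=2 (same)
Without step 4: final = a=-10, b=2 (different)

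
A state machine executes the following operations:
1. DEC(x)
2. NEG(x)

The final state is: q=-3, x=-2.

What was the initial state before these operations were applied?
q=-3, x=3

Working backwards:
Final state: q=-3, x=-2
Before step 2 (NEG(x)): q=-3, x=2
Before step 1 (DEC(x)): q=-3, x=3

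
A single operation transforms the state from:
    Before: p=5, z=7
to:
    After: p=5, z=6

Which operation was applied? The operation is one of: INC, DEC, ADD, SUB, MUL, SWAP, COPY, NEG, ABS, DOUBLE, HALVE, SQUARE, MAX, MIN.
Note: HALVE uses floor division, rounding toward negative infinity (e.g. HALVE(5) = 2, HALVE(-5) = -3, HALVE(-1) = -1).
DEC(z)

Analyzing the change:
Before: p=5, z=7
After: p=5, z=6
Variable z changed from 7 to 6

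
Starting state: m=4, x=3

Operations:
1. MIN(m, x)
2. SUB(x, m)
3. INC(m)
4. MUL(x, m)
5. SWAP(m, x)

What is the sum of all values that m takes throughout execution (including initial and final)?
18

Values of m at each step:
Initial: m = 4
After step 1: m = 3
After step 2: m = 3
After step 3: m = 4
After step 4: m = 4
After step 5: m = 0
Sum = 4 + 3 + 3 + 4 + 4 + 0 = 18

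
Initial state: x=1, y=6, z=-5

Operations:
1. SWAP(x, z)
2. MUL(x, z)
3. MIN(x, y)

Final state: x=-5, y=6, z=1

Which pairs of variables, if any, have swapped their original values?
(x, z)

Comparing initial and final values:
x: 1 → -5
z: -5 → 1
y: 6 → 6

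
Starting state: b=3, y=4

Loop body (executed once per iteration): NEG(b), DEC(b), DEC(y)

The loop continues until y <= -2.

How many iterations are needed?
6

Tracing iterations:
Initial: b=3, y=4
After iteration 1: b=-4, y=3
After iteration 2: b=3, y=2
After iteration 3: b=-4, y=1
After iteration 4: b=3, y=0
After iteration 5: b=-4, y=-1
After iteration 6: b=3, y=-2
y <= -2 now holds, so the loop exits after 6 iterations.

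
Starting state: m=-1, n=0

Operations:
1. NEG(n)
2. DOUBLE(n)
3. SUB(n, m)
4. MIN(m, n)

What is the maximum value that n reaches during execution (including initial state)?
1

Values of n at each step:
Initial: n = 0
After step 1: n = 0
After step 2: n = 0
After step 3: n = 1 ← maximum
After step 4: n = 1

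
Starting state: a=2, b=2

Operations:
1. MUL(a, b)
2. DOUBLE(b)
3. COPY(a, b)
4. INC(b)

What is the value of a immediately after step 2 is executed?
a = 4

Tracing a through execution:
Initial: a = 2
After step 1 (MUL(a, b)): a = 4
After step 2 (DOUBLE(b)): a = 4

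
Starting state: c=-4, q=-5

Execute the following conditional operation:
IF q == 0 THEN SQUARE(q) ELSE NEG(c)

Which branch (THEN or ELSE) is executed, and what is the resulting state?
Branch: ELSE, Final state: c=4, q=-5

Evaluating condition: q == 0
q = -5
Condition is False, so ELSE branch executes
After NEG(c): c=4, q=-5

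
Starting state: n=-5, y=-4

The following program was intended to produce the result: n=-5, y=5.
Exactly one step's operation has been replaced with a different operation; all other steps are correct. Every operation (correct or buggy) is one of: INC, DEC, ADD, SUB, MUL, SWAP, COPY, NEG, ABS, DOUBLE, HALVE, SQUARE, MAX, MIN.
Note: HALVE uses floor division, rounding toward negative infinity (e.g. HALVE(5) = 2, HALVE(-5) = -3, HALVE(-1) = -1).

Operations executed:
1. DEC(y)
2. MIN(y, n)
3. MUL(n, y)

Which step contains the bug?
Step 3

Trace with buggy code:
Initial: n=-5, y=-4
After step 1: n=-5, y=-5
After step 2: n=-5, y=-5
After step 3: n=25, y=-5
Actual final n=25, y=-5 ≠ expected n=-5, y=5.
Step 3 is the only position where a single-operation replacement can produce the expected result.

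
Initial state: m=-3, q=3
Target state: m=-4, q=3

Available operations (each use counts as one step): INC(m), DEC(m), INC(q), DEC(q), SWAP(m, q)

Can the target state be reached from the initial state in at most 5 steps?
Yes

Path (1 step): DEC(m)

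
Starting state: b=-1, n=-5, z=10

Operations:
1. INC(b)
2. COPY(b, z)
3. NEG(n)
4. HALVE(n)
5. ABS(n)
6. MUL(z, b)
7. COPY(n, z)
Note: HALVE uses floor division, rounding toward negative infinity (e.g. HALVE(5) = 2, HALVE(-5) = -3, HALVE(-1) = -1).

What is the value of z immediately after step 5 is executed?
z = 10

Tracing z through execution:
Initial: z = 10
After step 1 (INC(b)): z = 10
After step 2 (COPY(b, z)): z = 10
After step 3 (NEG(n)): z = 10
After step 4 (HALVE(n)): z = 10
After step 5 (ABS(n)): z = 10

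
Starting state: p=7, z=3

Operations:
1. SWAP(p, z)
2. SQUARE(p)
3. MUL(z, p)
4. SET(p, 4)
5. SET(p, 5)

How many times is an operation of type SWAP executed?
1

Counting SWAP operations:
Step 1: SWAP(p, z) ← SWAP
Total: 1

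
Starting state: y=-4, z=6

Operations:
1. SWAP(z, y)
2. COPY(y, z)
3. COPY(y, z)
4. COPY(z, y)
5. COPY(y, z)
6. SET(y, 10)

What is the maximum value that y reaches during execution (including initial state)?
10

Values of y at each step:
Initial: y = -4
After step 1: y = 6
After step 2: y = -4
After step 3: y = -4
After step 4: y = -4
After step 5: y = -4
After step 6: y = 10 ← maximum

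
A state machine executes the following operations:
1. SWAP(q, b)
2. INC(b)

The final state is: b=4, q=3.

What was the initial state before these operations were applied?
b=3, q=3

Working backwards:
Final state: b=4, q=3
Before step 2 (INC(b)): b=3, q=3
Before step 1 (SWAP(q, b)): b=3, q=3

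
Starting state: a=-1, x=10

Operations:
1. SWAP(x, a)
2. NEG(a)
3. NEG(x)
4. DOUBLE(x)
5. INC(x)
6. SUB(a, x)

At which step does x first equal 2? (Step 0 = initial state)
Step 4

Tracing x:
Initial: x = 10
After step 1: x = -1
After step 2: x = -1
After step 3: x = 1
After step 4: x = 2 ← first occurrence
After step 5: x = 3
After step 6: x = 3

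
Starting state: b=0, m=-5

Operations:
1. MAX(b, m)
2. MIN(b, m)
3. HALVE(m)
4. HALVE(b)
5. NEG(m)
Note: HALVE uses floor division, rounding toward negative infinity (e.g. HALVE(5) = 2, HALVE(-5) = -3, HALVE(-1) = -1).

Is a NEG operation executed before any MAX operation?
No

First NEG: step 5
First MAX: step 1
Since 5 > 1, MAX comes first.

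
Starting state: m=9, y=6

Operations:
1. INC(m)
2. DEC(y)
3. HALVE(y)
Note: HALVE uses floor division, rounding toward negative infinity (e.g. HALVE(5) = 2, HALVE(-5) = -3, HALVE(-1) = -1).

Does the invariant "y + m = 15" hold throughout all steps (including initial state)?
No, violated after step 1

The invariant is violated after step 1.

State at each step:
Initial: m=9, y=6
After step 1: m=10, y=6
After step 2: m=10, y=5
After step 3: m=10, y=2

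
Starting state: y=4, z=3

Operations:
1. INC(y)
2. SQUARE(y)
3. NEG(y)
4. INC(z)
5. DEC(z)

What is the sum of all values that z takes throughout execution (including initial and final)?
19

Values of z at each step:
Initial: z = 3
After step 1: z = 3
After step 2: z = 3
After step 3: z = 3
After step 4: z = 4
After step 5: z = 3
Sum = 3 + 3 + 3 + 3 + 4 + 3 = 19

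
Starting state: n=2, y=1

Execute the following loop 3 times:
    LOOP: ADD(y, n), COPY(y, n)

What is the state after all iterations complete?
n=2, y=2

Iteration trace:
Start: n=2, y=1
After iteration 1: n=2, y=2
After iteration 2: n=2, y=2
After iteration 3: n=2, y=2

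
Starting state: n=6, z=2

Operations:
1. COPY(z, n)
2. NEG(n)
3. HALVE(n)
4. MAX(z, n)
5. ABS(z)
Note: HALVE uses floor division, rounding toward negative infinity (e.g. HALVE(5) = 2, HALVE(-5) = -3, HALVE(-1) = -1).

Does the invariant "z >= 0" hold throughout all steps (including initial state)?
Yes

The invariant holds at every step.

State at each step:
Initial: n=6, z=2
After step 1: n=6, z=6
After step 2: n=-6, z=6
After step 3: n=-3, z=6
After step 4: n=-3, z=6
After step 5: n=-3, z=6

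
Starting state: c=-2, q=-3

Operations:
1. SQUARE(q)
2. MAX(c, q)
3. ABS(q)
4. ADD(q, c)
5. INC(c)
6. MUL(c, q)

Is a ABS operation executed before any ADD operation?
Yes

First ABS: step 3
First ADD: step 4
Since 3 < 4, ABS comes first.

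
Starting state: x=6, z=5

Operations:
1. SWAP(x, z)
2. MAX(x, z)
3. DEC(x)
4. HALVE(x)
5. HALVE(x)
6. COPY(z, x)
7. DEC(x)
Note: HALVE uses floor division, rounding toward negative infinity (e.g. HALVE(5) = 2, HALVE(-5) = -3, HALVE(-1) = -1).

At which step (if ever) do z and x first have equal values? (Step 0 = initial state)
Step 2

z and x first become equal after step 2.

Comparing values at each step:
Initial: z=5, x=6
After step 1: z=6, x=5
After step 2: z=6, x=6 ← equal!
After step 3: z=6, x=5
After step 4: z=6, x=2
After step 5: z=6, x=1
After step 6: z=1, x=1 ← equal!
After step 7: z=1, x=0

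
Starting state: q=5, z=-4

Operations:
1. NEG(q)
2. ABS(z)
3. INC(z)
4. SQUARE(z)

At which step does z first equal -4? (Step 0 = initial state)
Step 0

Tracing z:
Initial: z = -4 ← first occurrence
After step 1: z = -4
After step 2: z = 4
After step 3: z = 5
After step 4: z = 25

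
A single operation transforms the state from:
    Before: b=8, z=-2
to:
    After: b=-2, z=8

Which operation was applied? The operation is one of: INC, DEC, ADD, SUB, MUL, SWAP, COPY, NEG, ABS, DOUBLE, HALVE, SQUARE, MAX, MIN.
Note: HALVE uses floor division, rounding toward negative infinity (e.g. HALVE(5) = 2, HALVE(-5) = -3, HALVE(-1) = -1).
SWAP(z, b)

Analyzing the change:
Before: b=8, z=-2
After: b=-2, z=8
Variable z changed from -2 to 8
Variable b changed from 8 to -2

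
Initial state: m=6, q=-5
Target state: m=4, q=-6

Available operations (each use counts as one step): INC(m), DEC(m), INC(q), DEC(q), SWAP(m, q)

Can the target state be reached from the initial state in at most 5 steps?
Yes

Path (3 steps): DEC(m) → DEC(m) → DEC(q)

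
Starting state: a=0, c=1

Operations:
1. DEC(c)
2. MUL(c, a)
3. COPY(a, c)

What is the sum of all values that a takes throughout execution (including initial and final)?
0

Values of a at each step:
Initial: a = 0
After step 1: a = 0
After step 2: a = 0
After step 3: a = 0
Sum = 0 + 0 + 0 + 0 = 0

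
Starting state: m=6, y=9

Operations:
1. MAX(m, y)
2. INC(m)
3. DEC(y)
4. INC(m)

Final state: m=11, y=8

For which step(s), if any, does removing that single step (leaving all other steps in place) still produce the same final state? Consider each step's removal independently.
None - removing any single step changes the final result

Testing removal of each single step:
Without step 1: final = m=8, y=8 (different)
Without step 2: final = m=10, y=8 (different)
Without step 3: final = m=11, y=9 (different)
Without step 4: final = m=10, y=8 (different)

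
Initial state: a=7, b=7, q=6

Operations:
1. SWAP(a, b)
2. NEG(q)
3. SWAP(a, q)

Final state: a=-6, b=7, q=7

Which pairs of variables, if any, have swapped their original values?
None

Comparing initial and final values:
q: 6 → 7
b: 7 → 7
a: 7 → -6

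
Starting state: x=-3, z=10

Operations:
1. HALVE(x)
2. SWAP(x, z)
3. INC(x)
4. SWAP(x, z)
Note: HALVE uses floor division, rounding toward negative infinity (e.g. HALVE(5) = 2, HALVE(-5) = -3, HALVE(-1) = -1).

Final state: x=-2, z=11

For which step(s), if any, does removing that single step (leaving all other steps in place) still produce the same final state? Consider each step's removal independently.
None - removing any single step changes the final result

Testing removal of each single step:
Without step 1: final = x=-3, z=11 (different)
Without step 2: final = x=10, z=-1 (different)
Without step 3: final = x=-2, z=10 (different)
Without step 4: final = x=11, z=-2 (different)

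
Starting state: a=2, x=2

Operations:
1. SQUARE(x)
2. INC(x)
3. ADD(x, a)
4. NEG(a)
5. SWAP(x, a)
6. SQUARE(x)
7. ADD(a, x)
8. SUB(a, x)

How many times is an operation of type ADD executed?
2

Counting ADD operations:
Step 3: ADD(x, a) ← ADD
Step 7: ADD(a, x) ← ADD
Total: 2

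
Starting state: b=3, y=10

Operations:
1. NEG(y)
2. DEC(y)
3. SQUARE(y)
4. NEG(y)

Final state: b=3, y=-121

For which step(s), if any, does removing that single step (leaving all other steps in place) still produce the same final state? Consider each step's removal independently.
None - removing any single step changes the final result

Testing removal of each single step:
Without step 1: final = b=3, y=-81 (different)
Without step 2: final = b=3, y=-100 (different)
Without step 3: final = b=3, y=11 (different)
Without step 4: final = b=3, y=121 (different)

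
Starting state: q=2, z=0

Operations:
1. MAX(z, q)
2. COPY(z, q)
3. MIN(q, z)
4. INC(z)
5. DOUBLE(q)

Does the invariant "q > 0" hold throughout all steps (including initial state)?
Yes

The invariant holds at every step.

State at each step:
Initial: q=2, z=0
After step 1: q=2, z=2
After step 2: q=2, z=2
After step 3: q=2, z=2
After step 4: q=2, z=3
After step 5: q=4, z=3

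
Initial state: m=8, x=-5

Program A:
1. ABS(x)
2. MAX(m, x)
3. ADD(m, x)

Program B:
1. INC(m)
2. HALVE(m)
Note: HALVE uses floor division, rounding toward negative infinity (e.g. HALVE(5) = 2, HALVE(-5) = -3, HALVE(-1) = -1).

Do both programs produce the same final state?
No

Program A final state: m=13, x=5
Program B final state: m=4, x=-5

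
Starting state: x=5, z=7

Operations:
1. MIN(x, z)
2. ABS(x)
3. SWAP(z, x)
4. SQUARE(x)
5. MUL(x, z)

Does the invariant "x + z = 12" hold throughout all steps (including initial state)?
No, violated after step 4

The invariant is violated after step 4.

State at each step:
Initial: x=5, z=7
After step 1: x=5, z=7
After step 2: x=5, z=7
After step 3: x=7, z=5
After step 4: x=49, z=5
After step 5: x=245, z=5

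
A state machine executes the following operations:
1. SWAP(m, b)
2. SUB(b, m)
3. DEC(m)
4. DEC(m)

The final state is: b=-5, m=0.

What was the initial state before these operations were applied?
b=2, m=-3

Working backwards:
Final state: b=-5, m=0
Before step 4 (DEC(m)): b=-5, m=1
Before step 3 (DEC(m)): b=-5, m=2
Before step 2 (SUB(b, m)): b=-3, m=2
Before step 1 (SWAP(m, b)): b=2, m=-3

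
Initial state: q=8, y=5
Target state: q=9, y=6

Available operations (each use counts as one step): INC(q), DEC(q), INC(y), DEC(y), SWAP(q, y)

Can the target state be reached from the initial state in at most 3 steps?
Yes

Path (2 steps): INC(q) → INC(y)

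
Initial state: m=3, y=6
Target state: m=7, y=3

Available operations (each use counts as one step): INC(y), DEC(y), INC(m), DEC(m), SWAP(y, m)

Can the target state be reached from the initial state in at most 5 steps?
Yes

Path (2 steps): INC(y) → SWAP(y, m)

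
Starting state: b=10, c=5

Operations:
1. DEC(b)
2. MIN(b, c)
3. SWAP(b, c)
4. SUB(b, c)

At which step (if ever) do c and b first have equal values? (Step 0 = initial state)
Step 2

c and b first become equal after step 2.

Comparing values at each step:
Initial: c=5, b=10
After step 1: c=5, b=9
After step 2: c=5, b=5 ← equal!
After step 3: c=5, b=5 ← equal!
After step 4: c=5, b=0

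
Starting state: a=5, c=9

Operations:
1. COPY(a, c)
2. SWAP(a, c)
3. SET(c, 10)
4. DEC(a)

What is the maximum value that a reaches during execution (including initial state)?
9

Values of a at each step:
Initial: a = 5
After step 1: a = 9 ← maximum
After step 2: a = 9
After step 3: a = 9
After step 4: a = 8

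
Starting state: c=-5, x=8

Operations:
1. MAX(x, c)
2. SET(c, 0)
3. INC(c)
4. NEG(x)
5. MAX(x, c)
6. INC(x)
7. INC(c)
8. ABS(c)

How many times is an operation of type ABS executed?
1

Counting ABS operations:
Step 8: ABS(c) ← ABS
Total: 1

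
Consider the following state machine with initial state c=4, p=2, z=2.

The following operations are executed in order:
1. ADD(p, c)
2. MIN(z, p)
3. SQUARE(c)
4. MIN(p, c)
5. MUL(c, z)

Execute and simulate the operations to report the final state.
{c: 32, p: 6, z: 2}

Step-by-step execution:
Initial: c=4, p=2, z=2
After step 1 (ADD(p, c)): c=4, p=6, z=2
After step 2 (MIN(z, p)): c=4, p=6, z=2
After step 3 (SQUARE(c)): c=16, p=6, z=2
After step 4 (MIN(p, c)): c=16, p=6, z=2
After step 5 (MUL(c, z)): c=32, p=6, z=2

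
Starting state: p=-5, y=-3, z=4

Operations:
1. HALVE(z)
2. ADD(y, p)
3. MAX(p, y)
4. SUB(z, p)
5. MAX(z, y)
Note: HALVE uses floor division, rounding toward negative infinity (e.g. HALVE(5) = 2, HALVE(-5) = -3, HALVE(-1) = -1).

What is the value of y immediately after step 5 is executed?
y = -8

Tracing y through execution:
Initial: y = -3
After step 1 (HALVE(z)): y = -3
After step 2 (ADD(y, p)): y = -8
After step 3 (MAX(p, y)): y = -8
After step 4 (SUB(z, p)): y = -8
After step 5 (MAX(z, y)): y = -8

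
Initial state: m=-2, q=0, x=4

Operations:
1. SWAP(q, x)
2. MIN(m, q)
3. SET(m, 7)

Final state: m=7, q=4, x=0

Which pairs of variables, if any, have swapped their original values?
(x, q)

Comparing initial and final values:
m: -2 → 7
x: 4 → 0
q: 0 → 4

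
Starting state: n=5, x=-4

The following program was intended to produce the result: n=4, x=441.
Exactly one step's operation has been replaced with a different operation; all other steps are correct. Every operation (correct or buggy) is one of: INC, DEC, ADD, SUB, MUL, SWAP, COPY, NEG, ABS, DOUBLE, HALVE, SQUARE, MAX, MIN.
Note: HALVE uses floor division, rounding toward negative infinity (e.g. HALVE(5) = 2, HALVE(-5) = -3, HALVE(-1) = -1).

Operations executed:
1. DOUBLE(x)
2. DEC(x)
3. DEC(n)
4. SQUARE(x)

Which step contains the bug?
Step 1

Trace with buggy code:
Initial: n=5, x=-4
After step 1: n=5, x=-8
After step 2: n=5, x=-9
After step 3: n=4, x=-9
After step 4: n=4, x=81
Actual final n=4, x=81 ≠ expected n=4, x=441.
Step 1 is the only position where a single-operation replacement can produce the expected result.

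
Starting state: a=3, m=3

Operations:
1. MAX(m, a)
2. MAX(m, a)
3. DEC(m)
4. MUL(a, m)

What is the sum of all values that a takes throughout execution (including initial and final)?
18

Values of a at each step:
Initial: a = 3
After step 1: a = 3
After step 2: a = 3
After step 3: a = 3
After step 4: a = 6
Sum = 3 + 3 + 3 + 3 + 6 = 18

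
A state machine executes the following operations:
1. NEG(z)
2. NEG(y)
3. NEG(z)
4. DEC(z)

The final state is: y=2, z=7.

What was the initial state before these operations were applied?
y=-2, z=8

Working backwards:
Final state: y=2, z=7
Before step 4 (DEC(z)): y=2, z=8
Before step 3 (NEG(z)): y=2, z=-8
Before step 2 (NEG(y)): y=-2, z=-8
Before step 1 (NEG(z)): y=-2, z=8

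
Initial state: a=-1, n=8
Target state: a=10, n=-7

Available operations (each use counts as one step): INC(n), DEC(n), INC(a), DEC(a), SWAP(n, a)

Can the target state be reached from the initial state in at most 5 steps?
No

The target state cannot be reached within 5 steps.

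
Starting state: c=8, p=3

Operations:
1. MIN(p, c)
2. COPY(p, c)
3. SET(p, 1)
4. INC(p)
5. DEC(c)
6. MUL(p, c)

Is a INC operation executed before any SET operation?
No

First INC: step 4
First SET: step 3
Since 4 > 3, SET comes first.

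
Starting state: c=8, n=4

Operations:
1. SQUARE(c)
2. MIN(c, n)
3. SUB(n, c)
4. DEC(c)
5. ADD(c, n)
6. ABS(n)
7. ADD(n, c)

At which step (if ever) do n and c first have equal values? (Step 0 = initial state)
Step 2

n and c first become equal after step 2.

Comparing values at each step:
Initial: n=4, c=8
After step 1: n=4, c=64
After step 2: n=4, c=4 ← equal!
After step 3: n=0, c=4
After step 4: n=0, c=3
After step 5: n=0, c=3
After step 6: n=0, c=3
After step 7: n=3, c=3 ← equal!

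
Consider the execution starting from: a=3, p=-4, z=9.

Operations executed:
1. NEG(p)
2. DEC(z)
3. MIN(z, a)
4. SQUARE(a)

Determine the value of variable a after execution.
a = 9

Tracing execution:
Step 1: NEG(p) → a = 3
Step 2: DEC(z) → a = 3
Step 3: MIN(z, a) → a = 3
Step 4: SQUARE(a) → a = 9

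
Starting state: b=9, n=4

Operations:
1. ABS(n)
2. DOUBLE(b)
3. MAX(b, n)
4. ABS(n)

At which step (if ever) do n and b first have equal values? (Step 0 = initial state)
Never

n and b never become equal during execution.

Comparing values at each step:
Initial: n=4, b=9
After step 1: n=4, b=9
After step 2: n=4, b=18
After step 3: n=4, b=18
After step 4: n=4, b=18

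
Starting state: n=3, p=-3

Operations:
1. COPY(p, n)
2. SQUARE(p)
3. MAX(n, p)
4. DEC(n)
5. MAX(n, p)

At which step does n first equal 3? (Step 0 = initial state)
Step 0

Tracing n:
Initial: n = 3 ← first occurrence
After step 1: n = 3
After step 2: n = 3
After step 3: n = 9
After step 4: n = 8
After step 5: n = 9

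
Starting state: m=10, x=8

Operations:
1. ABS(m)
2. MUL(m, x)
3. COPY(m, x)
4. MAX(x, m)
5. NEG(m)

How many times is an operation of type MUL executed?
1

Counting MUL operations:
Step 2: MUL(m, x) ← MUL
Total: 1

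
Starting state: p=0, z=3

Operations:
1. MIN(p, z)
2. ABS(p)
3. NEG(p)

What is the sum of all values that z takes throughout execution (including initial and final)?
12

Values of z at each step:
Initial: z = 3
After step 1: z = 3
After step 2: z = 3
After step 3: z = 3
Sum = 3 + 3 + 3 + 3 = 12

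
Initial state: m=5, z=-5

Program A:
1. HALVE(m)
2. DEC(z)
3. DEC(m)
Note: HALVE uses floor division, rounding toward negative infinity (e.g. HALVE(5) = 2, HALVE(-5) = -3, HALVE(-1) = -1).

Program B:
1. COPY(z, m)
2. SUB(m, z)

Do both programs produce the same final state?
No

Program A final state: m=1, z=-6
Program B final state: m=0, z=5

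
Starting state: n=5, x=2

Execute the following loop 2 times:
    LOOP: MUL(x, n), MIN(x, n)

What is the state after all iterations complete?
n=5, x=5

Iteration trace:
Start: n=5, x=2
After iteration 1: n=5, x=5
After iteration 2: n=5, x=5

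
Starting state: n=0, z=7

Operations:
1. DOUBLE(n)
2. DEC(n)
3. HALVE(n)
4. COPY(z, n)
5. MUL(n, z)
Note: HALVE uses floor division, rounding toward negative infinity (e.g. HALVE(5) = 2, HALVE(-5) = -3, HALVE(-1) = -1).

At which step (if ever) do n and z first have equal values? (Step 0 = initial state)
Step 4

n and z first become equal after step 4.

Comparing values at each step:
Initial: n=0, z=7
After step 1: n=0, z=7
After step 2: n=-1, z=7
After step 3: n=-1, z=7
After step 4: n=-1, z=-1 ← equal!
After step 5: n=1, z=-1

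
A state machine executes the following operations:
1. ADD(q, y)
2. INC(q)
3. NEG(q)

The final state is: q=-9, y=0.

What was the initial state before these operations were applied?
q=8, y=0

Working backwards:
Final state: q=-9, y=0
Before step 3 (NEG(q)): q=9, y=0
Before step 2 (INC(q)): q=8, y=0
Before step 1 (ADD(q, y)): q=8, y=0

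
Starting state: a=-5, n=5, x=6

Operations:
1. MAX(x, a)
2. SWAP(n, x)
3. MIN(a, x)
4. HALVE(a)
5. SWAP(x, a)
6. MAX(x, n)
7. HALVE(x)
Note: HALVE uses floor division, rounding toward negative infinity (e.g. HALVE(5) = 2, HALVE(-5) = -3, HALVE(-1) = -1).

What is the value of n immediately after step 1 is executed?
n = 5

Tracing n through execution:
Initial: n = 5
After step 1 (MAX(x, a)): n = 5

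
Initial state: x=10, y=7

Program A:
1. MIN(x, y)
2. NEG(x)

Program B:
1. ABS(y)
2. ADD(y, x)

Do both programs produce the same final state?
No

Program A final state: x=-7, y=7
Program B final state: x=10, y=17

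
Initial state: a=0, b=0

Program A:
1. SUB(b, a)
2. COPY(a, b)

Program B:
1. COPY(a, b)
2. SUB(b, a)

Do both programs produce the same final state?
Yes

Program A final state: a=0, b=0
Program B final state: a=0, b=0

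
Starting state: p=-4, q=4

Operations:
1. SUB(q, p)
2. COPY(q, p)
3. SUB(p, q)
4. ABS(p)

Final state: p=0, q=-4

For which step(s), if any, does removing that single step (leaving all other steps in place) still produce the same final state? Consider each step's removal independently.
Step(s) 1, 4

Testing removal of each single step:
Without step 1: final = p=0, q=-4 (same)
Without step 2: final = p=12, q=8 (different)
Without step 3: final = p=4, q=-4 (different)
Without step 4: final = p=0, q=-4 (same)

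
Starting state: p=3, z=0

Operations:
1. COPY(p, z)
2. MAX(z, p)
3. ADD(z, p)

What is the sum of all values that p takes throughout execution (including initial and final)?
3

Values of p at each step:
Initial: p = 3
After step 1: p = 0
After step 2: p = 0
After step 3: p = 0
Sum = 3 + 0 + 0 + 0 = 3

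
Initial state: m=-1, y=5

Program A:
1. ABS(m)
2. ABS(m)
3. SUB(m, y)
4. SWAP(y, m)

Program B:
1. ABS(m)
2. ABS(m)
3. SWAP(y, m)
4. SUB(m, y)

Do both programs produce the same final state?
No

Program A final state: m=5, y=-4
Program B final state: m=4, y=1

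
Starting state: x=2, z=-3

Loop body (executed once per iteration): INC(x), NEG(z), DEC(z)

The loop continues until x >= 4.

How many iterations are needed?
2

Tracing iterations:
Initial: x=2, z=-3
After iteration 1: x=3, z=2
After iteration 2: x=4, z=-3
x >= 4 now holds, so the loop exits after 2 iterations.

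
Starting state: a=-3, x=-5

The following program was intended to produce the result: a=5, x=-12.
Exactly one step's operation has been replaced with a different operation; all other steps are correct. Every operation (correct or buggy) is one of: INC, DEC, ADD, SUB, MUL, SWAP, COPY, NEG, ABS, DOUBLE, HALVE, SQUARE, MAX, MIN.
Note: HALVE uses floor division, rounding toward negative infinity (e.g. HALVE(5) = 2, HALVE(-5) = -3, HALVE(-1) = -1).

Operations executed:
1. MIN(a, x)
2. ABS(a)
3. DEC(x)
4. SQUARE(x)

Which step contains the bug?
Step 4

Trace with buggy code:
Initial: a=-3, x=-5
After step 1: a=-5, x=-5
After step 2: a=5, x=-5
After step 3: a=5, x=-6
After step 4: a=5, x=36
Actual final a=5, x=36 ≠ expected a=5, x=-12.
Step 4 is the only position where a single-operation replacement can produce the expected result.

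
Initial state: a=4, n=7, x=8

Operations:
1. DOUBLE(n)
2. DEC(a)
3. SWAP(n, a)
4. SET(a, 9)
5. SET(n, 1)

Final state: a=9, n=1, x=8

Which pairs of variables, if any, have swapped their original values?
None

Comparing initial and final values:
n: 7 → 1
a: 4 → 9
x: 8 → 8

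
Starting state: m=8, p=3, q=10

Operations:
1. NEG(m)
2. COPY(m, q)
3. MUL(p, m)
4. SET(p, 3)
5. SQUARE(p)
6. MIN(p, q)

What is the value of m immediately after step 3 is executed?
m = 10

Tracing m through execution:
Initial: m = 8
After step 1 (NEG(m)): m = -8
After step 2 (COPY(m, q)): m = 10
After step 3 (MUL(p, m)): m = 10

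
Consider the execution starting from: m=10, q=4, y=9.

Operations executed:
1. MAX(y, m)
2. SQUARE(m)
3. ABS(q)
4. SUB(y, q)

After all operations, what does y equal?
y = 6

Tracing execution:
Step 1: MAX(y, m) → y = 10
Step 2: SQUARE(m) → y = 10
Step 3: ABS(q) → y = 10
Step 4: SUB(y, q) → y = 6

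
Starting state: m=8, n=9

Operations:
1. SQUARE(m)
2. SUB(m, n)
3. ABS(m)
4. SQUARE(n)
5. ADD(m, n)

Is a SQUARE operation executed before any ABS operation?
Yes

First SQUARE: step 1
First ABS: step 3
Since 1 < 3, SQUARE comes first.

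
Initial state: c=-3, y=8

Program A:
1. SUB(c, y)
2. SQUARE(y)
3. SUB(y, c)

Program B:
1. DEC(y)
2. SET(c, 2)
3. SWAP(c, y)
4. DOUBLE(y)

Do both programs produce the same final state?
No

Program A final state: c=-11, y=75
Program B final state: c=7, y=4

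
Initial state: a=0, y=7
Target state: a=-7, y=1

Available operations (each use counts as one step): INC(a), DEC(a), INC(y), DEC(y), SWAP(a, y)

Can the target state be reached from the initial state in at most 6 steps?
No

The target state cannot be reached within 6 steps.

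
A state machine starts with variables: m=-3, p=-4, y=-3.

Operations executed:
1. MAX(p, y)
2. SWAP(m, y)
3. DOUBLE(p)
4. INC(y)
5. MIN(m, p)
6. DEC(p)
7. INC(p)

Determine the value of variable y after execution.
y = -2

Tracing execution:
Step 1: MAX(p, y) → y = -3
Step 2: SWAP(m, y) → y = -3
Step 3: DOUBLE(p) → y = -3
Step 4: INC(y) → y = -2
Step 5: MIN(m, p) → y = -2
Step 6: DEC(p) → y = -2
Step 7: INC(p) → y = -2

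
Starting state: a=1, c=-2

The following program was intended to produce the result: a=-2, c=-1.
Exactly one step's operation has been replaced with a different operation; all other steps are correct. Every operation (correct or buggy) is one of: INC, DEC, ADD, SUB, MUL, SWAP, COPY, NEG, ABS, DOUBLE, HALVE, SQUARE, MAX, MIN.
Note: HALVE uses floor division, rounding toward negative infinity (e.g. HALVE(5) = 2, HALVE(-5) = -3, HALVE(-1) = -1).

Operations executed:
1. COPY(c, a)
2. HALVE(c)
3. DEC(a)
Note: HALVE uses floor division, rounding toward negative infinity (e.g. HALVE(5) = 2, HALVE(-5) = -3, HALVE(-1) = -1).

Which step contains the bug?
Step 1

Trace with buggy code:
Initial: a=1, c=-2
After step 1: a=1, c=1
After step 2: a=1, c=0
After step 3: a=0, c=0
Actual final a=0, c=0 ≠ expected a=-2, c=-1.
Step 1 is the only position where a single-operation replacement can produce the expected result.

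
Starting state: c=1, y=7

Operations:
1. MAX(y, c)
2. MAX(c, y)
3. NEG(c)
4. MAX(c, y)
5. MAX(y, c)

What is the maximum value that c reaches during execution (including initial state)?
7

Values of c at each step:
Initial: c = 1
After step 1: c = 1
After step 2: c = 7 ← maximum
After step 3: c = -7
After step 4: c = 7
After step 5: c = 7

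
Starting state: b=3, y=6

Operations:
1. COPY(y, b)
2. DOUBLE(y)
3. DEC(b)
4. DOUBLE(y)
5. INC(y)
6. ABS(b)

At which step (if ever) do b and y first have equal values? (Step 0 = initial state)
Step 1

b and y first become equal after step 1.

Comparing values at each step:
Initial: b=3, y=6
After step 1: b=3, y=3 ← equal!
After step 2: b=3, y=6
After step 3: b=2, y=6
After step 4: b=2, y=12
After step 5: b=2, y=13
After step 6: b=2, y=13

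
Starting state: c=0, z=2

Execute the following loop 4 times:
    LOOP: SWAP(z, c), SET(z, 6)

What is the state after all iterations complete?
c=6, z=6

Iteration trace:
Start: c=0, z=2
After iteration 1: c=2, z=6
After iteration 2: c=6, z=6
After iteration 3: c=6, z=6
After iteration 4: c=6, z=6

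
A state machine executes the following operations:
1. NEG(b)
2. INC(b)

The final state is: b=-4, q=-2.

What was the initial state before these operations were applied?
b=5, q=-2

Working backwards:
Final state: b=-4, q=-2
Before step 2 (INC(b)): b=-5, q=-2
Before step 1 (NEG(b)): b=5, q=-2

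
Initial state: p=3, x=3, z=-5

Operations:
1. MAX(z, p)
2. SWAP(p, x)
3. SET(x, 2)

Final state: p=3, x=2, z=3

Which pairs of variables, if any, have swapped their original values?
None

Comparing initial and final values:
z: -5 → 3
p: 3 → 3
x: 3 → 2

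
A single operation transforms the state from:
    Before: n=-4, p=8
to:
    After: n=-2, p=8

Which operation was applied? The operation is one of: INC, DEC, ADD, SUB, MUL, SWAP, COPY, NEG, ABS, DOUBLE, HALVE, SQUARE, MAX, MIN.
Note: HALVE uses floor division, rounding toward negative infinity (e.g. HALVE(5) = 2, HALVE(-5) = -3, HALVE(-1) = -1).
HALVE(n)

Analyzing the change:
Before: n=-4, p=8
After: n=-2, p=8
Variable n changed from -4 to -2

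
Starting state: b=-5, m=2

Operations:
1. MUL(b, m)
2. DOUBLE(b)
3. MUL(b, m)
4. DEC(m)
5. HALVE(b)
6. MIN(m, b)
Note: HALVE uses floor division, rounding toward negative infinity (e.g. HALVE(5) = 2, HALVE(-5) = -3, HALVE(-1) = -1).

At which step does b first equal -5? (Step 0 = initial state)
Step 0

Tracing b:
Initial: b = -5 ← first occurrence
After step 1: b = -10
After step 2: b = -20
After step 3: b = -40
After step 4: b = -40
After step 5: b = -20
After step 6: b = -20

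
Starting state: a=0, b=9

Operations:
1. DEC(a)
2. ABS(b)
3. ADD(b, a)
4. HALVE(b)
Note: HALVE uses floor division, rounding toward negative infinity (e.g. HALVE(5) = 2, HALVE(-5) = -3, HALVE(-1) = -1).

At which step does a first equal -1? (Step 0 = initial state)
Step 1

Tracing a:
Initial: a = 0
After step 1: a = -1 ← first occurrence
After step 2: a = -1
After step 3: a = -1
After step 4: a = -1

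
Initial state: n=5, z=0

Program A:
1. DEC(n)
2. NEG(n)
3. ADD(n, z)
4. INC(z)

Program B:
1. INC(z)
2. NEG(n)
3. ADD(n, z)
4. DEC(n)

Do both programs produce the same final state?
No

Program A final state: n=-4, z=1
Program B final state: n=-5, z=1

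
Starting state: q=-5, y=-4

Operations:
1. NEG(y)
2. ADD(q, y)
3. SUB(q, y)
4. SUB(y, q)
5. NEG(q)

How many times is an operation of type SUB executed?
2

Counting SUB operations:
Step 3: SUB(q, y) ← SUB
Step 4: SUB(y, q) ← SUB
Total: 2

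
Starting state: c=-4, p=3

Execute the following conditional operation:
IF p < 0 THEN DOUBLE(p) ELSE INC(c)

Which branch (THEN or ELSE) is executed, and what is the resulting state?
Branch: ELSE, Final state: c=-3, p=3

Evaluating condition: p < 0
p = 3
Condition is False, so ELSE branch executes
After INC(c): c=-3, p=3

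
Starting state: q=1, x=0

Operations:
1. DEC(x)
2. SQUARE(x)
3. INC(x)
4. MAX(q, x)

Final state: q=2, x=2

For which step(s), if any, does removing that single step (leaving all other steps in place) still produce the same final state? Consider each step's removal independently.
None - removing any single step changes the final result

Testing removal of each single step:
Without step 1: final = q=1, x=1 (different)
Without step 2: final = q=1, x=0 (different)
Without step 3: final = q=1, x=1 (different)
Without step 4: final = q=1, x=2 (different)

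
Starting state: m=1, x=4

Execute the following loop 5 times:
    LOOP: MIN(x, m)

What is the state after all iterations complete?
m=1, x=1

Iteration trace:
Start: m=1, x=4
After iteration 1: m=1, x=1
After iteration 2: m=1, x=1
After iteration 3: m=1, x=1
After iteration 4: m=1, x=1
After iteration 5: m=1, x=1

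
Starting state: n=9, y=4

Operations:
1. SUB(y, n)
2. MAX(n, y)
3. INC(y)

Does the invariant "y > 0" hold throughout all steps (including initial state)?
No, violated after step 1

The invariant is violated after step 1.

State at each step:
Initial: n=9, y=4
After step 1: n=9, y=-5
After step 2: n=9, y=-5
After step 3: n=9, y=-4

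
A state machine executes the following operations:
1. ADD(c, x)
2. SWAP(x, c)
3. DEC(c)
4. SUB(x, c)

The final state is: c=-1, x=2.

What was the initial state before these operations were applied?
c=1, x=0

Working backwards:
Final state: c=-1, x=2
Before step 4 (SUB(x, c)): c=-1, x=1
Before step 3 (DEC(c)): c=0, x=1
Before step 2 (SWAP(x, c)): c=1, x=0
Before step 1 (ADD(c, x)): c=1, x=0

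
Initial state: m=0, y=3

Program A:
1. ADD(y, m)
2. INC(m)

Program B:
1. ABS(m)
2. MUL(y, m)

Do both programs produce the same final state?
No

Program A final state: m=1, y=3
Program B final state: m=0, y=0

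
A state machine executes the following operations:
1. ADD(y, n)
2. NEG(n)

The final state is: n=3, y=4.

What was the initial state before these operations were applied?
n=-3, y=7

Working backwards:
Final state: n=3, y=4
Before step 2 (NEG(n)): n=-3, y=4
Before step 1 (ADD(y, n)): n=-3, y=7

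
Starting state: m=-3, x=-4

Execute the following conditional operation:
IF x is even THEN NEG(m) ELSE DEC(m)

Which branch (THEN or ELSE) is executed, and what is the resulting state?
Branch: THEN, Final state: m=3, x=-4

Evaluating condition: x is even
Condition is True, so THEN branch executes
After NEG(m): m=3, x=-4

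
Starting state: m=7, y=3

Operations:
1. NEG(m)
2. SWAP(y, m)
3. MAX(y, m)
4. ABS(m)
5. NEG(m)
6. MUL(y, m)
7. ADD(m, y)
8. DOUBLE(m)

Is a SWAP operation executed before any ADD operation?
Yes

First SWAP: step 2
First ADD: step 7
Since 2 < 7, SWAP comes first.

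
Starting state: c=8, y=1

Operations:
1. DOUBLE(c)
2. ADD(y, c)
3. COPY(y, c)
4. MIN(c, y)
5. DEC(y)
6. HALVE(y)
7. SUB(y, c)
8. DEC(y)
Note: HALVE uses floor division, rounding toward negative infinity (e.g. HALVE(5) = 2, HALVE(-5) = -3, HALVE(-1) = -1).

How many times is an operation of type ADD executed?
1

Counting ADD operations:
Step 2: ADD(y, c) ← ADD
Total: 1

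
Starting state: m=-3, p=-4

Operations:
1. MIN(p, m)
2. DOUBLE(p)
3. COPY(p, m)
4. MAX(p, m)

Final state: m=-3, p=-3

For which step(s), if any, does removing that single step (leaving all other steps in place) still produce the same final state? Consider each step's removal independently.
Step(s) 1, 2, 3, 4

Testing removal of each single step:
Without step 1: final = m=-3, p=-3 (same)
Without step 2: final = m=-3, p=-3 (same)
Without step 3: final = m=-3, p=-3 (same)
Without step 4: final = m=-3, p=-3 (same)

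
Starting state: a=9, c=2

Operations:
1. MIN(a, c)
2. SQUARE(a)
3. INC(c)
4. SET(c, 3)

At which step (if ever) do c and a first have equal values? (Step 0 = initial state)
Step 1

c and a first become equal after step 1.

Comparing values at each step:
Initial: c=2, a=9
After step 1: c=2, a=2 ← equal!
After step 2: c=2, a=4
After step 3: c=3, a=4
After step 4: c=3, a=4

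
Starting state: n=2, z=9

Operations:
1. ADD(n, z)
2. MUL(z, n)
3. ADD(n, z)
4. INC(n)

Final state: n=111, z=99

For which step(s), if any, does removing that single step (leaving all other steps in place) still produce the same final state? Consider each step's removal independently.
None - removing any single step changes the final result

Testing removal of each single step:
Without step 1: final = n=21, z=18 (different)
Without step 2: final = n=21, z=9 (different)
Without step 3: final = n=12, z=99 (different)
Without step 4: final = n=110, z=99 (different)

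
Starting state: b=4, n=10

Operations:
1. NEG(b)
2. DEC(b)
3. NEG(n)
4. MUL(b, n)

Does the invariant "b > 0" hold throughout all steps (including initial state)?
No, violated after step 1

The invariant is violated after step 1.

State at each step:
Initial: b=4, n=10
After step 1: b=-4, n=10
After step 2: b=-5, n=10
After step 3: b=-5, n=-10
After step 4: b=50, n=-10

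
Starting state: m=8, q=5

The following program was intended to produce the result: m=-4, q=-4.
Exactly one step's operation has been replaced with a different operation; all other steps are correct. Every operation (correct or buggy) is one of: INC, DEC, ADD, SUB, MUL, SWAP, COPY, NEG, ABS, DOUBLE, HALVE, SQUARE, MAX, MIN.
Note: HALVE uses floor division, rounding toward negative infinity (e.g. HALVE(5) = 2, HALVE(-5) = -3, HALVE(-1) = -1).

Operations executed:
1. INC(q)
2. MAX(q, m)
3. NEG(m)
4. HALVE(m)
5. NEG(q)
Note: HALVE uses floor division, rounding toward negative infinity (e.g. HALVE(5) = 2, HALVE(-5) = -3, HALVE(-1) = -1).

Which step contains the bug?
Step 5

Trace with buggy code:
Initial: m=8, q=5
After step 1: m=8, q=6
After step 2: m=8, q=8
After step 3: m=-8, q=8
After step 4: m=-4, q=8
After step 5: m=-4, q=-8
Actual final m=-4, q=-8 ≠ expected m=-4, q=-4.
Step 5 is the only position where a single-operation replacement can produce the expected result.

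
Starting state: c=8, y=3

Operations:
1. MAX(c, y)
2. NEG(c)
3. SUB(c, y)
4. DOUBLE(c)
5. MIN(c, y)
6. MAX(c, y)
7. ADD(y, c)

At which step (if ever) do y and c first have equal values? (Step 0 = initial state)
Step 6

y and c first become equal after step 6.

Comparing values at each step:
Initial: y=3, c=8
After step 1: y=3, c=8
After step 2: y=3, c=-8
After step 3: y=3, c=-11
After step 4: y=3, c=-22
After step 5: y=3, c=-22
After step 6: y=3, c=3 ← equal!
After step 7: y=6, c=3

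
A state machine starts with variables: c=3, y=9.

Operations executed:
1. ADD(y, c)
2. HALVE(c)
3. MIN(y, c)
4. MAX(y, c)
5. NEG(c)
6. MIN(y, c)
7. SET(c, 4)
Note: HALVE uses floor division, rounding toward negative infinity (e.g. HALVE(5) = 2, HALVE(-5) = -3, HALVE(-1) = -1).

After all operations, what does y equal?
y = -1

Tracing execution:
Step 1: ADD(y, c) → y = 12
Step 2: HALVE(c) → y = 12
Step 3: MIN(y, c) → y = 1
Step 4: MAX(y, c) → y = 1
Step 5: NEG(c) → y = 1
Step 6: MIN(y, c) → y = -1
Step 7: SET(c, 4) → y = -1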